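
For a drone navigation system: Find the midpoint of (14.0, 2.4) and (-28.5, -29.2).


M = ((14+(-28.5))/2, (2.4+(-29.2))/2)
= (-7.25, -13.4)

(-7.25, -13.4)


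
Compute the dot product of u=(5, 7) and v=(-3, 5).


u . v = u_x*v_x + u_y*v_y = 5*(-3) + 7*5
= (-15) + 35 = 20

20


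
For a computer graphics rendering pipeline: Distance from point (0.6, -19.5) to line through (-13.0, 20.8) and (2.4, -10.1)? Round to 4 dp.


|cross product| = 200.38
|line direction| = sqrt(1191.97) = 34.5249
Distance = 200.38/sqrt(1191.97) = 5.8039

5.8039


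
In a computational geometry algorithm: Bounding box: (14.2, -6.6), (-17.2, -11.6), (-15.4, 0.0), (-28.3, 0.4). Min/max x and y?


x range: [-28.3, 14.2]
y range: [-11.6, 0.4]
Bounding box: (-28.3,-11.6) to (14.2,0.4)

(-28.3,-11.6) to (14.2,0.4)


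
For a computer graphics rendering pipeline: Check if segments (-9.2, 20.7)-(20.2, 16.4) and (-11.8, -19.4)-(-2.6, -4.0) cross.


Cross products: d1=328.88, d2=-163.44, d3=-1190.12, d4=-697.8
d1*d2 < 0 and d3*d4 < 0? no

No, they don't intersect


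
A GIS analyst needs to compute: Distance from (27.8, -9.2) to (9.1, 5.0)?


dx=-18.7, dy=14.2
d^2 = (-18.7)^2 + 14.2^2 = 551.33
d = sqrt(551.33) = 23.4804

23.4804


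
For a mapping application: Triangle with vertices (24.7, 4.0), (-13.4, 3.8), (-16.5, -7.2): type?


Side lengths squared: AB^2=1451.65, BC^2=130.61, CA^2=1822.88
Sorted: [130.61, 1451.65, 1822.88]
By sides: Scalene, By angles: Obtuse

Scalene, Obtuse


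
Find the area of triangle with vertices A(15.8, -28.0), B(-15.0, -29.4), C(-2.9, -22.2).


Area = |x_A(y_B-y_C) + x_B(y_C-y_A) + x_C(y_A-y_B)|/2
= |(-113.76) + (-87) + (-4.06)|/2
= 204.82/2 = 102.41

102.41


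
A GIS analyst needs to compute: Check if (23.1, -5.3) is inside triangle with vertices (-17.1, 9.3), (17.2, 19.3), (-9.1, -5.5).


Cross products: AB x AP = -902.78, BC x BP = 793.3, CA x CP = -478.16
All same sign? no

No, outside


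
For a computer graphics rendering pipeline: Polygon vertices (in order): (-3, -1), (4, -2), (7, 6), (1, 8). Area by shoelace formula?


Shoelace sum: ((-3)*(-2) - 4*(-1)) + (4*6 - 7*(-2)) + (7*8 - 1*6) + (1*(-1) - (-3)*8)
= 121
Area = |121|/2 = 60.5

60.5


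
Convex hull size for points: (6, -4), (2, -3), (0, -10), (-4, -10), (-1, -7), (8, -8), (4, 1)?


Convex hull vertices (CCW): (-4, -10), (0, -10), (8, -8), (4, 1)
Count = 4

4


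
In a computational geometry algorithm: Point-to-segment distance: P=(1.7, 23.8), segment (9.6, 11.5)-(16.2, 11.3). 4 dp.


Project P onto AB: t = 0 (clamped to [0,1])
Closest point on segment: (9.6, 11.5)
Distance: 14.6185

14.6185


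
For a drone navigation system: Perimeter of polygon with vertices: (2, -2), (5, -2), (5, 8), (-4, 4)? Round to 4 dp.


Sides: (2, -2)->(5, -2): sqrt(9) = 3, (5, -2)->(5, 8): sqrt(100) = 10, (5, 8)->(-4, 4): sqrt(97) = 9.848858, (-4, 4)->(2, -2): sqrt(72) = 8.485281
Sum = 31.334139
Perimeter = 31.3341

31.3341


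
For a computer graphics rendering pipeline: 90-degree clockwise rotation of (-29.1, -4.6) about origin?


90° CW: (x,y) -> (y, -x)
(-29.1,-4.6) -> (-4.6, 29.1)

(-4.6, 29.1)


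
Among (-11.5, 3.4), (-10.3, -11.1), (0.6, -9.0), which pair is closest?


d(P0,P1) = 14.5496, d(P0,P2) = 17.3254, d(P1,P2) = 11.1005
Closest: P1 and P2

Closest pair: (-10.3, -11.1) and (0.6, -9.0), distance = 11.1005


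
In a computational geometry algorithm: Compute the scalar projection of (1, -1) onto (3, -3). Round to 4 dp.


u.v = 6, |v| = sqrt(18) = 4.2426
Scalar projection = u.v / |v| = 6 / sqrt(18) = 1.4142

1.4142


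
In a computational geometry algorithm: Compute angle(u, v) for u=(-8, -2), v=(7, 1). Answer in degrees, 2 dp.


u.v = -58, |u| = sqrt(68) = 8.2462, |v| = sqrt(50) = 7.0711
cos(theta) = u.v/(|u||v|) = -58/sqrt(3400) = -0.994692
theta = acos(-0.994692) = 174.09 degrees

174.09 degrees


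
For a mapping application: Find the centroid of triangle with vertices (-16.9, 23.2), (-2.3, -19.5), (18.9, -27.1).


Centroid = ((x_A+x_B+x_C)/3, (y_A+y_B+y_C)/3)
= (((-16.9)+(-2.3)+18.9)/3, (23.2+(-19.5)+(-27.1))/3)
= (-0.1, -7.8)

(-0.1, -7.8)


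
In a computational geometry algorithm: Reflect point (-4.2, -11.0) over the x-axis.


Reflection over x-axis: (x,y) -> (x,-y)
(-4.2, -11) -> (-4.2, 11)

(-4.2, 11)


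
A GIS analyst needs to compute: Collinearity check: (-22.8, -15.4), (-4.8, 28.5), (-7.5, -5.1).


Cross product: ((-4.8)-(-22.8))*((-5.1)-(-15.4)) - (28.5-(-15.4))*((-7.5)-(-22.8))
= -486.27

No, not collinear


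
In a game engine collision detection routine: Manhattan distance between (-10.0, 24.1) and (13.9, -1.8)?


|(-10)-13.9| + |24.1-(-1.8)| = 23.9 + 25.9 = 49.8

49.8


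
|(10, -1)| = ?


|u| = sqrt(10^2 + (-1)^2) = sqrt(101) = 10.0499

10.0499


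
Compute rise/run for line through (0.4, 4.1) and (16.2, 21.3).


slope = (y2-y1)/(x2-x1) = (21.3-4.1)/(16.2-0.4) = 17.2/15.8 = 1.0886

1.0886


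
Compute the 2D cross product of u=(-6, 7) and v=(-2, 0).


u x v = u_x*v_y - u_y*v_x = (-6)*0 - 7*(-2)
= 0 - (-14) = 14

14


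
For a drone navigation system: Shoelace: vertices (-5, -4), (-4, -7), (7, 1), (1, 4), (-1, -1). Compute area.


Shoelace sum: ((-5)*(-7) - (-4)*(-4)) + ((-4)*1 - 7*(-7)) + (7*4 - 1*1) + (1*(-1) - (-1)*4) + ((-1)*(-4) - (-5)*(-1))
= 93
Area = |93|/2 = 46.5

46.5


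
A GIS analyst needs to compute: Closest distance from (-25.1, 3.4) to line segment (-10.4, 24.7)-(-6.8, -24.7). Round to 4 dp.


Project P onto AB: t = 0.4073 (clamped to [0,1])
Closest point on segment: (-8.9336, 4.5781)
Distance: 16.2092

16.2092


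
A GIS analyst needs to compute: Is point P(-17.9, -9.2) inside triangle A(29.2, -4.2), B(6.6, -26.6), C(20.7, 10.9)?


Cross products: AB x AP = -942.04, BC x BP = 1164.09, CA x CP = -753.71
All same sign? no

No, outside


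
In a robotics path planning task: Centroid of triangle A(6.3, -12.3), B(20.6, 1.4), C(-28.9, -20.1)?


Centroid = ((x_A+x_B+x_C)/3, (y_A+y_B+y_C)/3)
= ((6.3+20.6+(-28.9))/3, ((-12.3)+1.4+(-20.1))/3)
= (-0.6667, -10.3333)

(-0.6667, -10.3333)


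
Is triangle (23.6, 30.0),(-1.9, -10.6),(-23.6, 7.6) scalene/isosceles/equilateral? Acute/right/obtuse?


Side lengths squared: AB^2=2298.61, BC^2=802.13, CA^2=2729.6
Sorted: [802.13, 2298.61, 2729.6]
By sides: Scalene, By angles: Acute

Scalene, Acute


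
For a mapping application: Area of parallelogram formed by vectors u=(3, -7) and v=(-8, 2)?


|u x v| = |3*2 - (-7)*(-8)|
= |6 - 56| = 50

50


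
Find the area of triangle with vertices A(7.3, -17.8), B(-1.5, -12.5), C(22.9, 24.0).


Area = |x_A(y_B-y_C) + x_B(y_C-y_A) + x_C(y_A-y_B)|/2
= |(-266.45) + (-62.7) + (-121.37)|/2
= 450.52/2 = 225.26

225.26


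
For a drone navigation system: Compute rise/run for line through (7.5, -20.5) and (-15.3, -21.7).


slope = (y2-y1)/(x2-x1) = ((-21.7)-(-20.5))/((-15.3)-7.5) = (-1.2)/(-22.8) = 0.0526

0.0526


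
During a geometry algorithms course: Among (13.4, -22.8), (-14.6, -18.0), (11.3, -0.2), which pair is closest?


d(P0,P1) = 28.4084, d(P0,P2) = 22.6974, d(P1,P2) = 31.4269
Closest: P0 and P2

Closest pair: (13.4, -22.8) and (11.3, -0.2), distance = 22.6974


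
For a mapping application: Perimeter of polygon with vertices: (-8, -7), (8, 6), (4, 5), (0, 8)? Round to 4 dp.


Sides: (-8, -7)->(8, 6): sqrt(425) = 20.615528, (8, 6)->(4, 5): sqrt(17) = 4.123106, (4, 5)->(0, 8): sqrt(25) = 5, (0, 8)->(-8, -7): sqrt(289) = 17
Sum = 46.738634
Perimeter = 46.7386

46.7386


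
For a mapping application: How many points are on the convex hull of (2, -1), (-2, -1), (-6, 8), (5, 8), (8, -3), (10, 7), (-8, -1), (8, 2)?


Convex hull vertices (CCW): (-8, -1), (8, -3), (10, 7), (5, 8), (-6, 8)
Count = 5

5


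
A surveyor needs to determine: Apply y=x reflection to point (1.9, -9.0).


Reflection over y=x: (x,y) -> (y,x)
(1.9, -9) -> (-9, 1.9)

(-9, 1.9)


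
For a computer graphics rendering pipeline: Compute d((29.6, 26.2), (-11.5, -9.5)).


dx=-41.1, dy=-35.7
d^2 = (-41.1)^2 + (-35.7)^2 = 2963.7
d = sqrt(2963.7) = 54.4399

54.4399


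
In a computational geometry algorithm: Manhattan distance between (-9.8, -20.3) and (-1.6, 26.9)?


|(-9.8)-(-1.6)| + |(-20.3)-26.9| = 8.2 + 47.2 = 55.4

55.4


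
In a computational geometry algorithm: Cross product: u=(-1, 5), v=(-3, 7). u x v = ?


u x v = u_x*v_y - u_y*v_x = (-1)*7 - 5*(-3)
= (-7) - (-15) = 8

8


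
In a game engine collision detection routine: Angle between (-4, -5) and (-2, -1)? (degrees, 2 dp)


u.v = 13, |u| = sqrt(41) = 6.4031, |v| = sqrt(5) = 2.2361
cos(theta) = u.v/(|u||v|) = 13/sqrt(205) = 0.907959
theta = acos(0.907959) = 24.78 degrees

24.78 degrees


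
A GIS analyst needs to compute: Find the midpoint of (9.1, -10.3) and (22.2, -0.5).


M = ((9.1+22.2)/2, ((-10.3)+(-0.5))/2)
= (15.65, -5.4)

(15.65, -5.4)


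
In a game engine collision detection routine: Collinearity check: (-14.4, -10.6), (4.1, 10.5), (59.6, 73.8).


Cross product: (4.1-(-14.4))*(73.8-(-10.6)) - (10.5-(-10.6))*(59.6-(-14.4))
= 0

Yes, collinear


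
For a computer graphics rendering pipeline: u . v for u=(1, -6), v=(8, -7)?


u . v = u_x*v_x + u_y*v_y = 1*8 + (-6)*(-7)
= 8 + 42 = 50

50


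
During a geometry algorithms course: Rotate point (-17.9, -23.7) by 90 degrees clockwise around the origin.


90° CW: (x,y) -> (y, -x)
(-17.9,-23.7) -> (-23.7, 17.9)

(-23.7, 17.9)


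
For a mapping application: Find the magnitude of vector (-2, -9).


|u| = sqrt((-2)^2 + (-9)^2) = sqrt(85) = 9.2195

9.2195


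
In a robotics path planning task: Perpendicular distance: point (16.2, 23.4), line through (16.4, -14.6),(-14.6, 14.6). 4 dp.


|cross product| = 1172.16
|line direction| = sqrt(1813.64) = 42.5869
Distance = 1172.16/sqrt(1813.64) = 27.524

27.524


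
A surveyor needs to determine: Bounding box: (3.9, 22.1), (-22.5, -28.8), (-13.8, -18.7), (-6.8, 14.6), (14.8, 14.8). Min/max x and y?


x range: [-22.5, 14.8]
y range: [-28.8, 22.1]
Bounding box: (-22.5,-28.8) to (14.8,22.1)

(-22.5,-28.8) to (14.8,22.1)


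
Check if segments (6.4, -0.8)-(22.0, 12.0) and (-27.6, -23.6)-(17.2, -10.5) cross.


Cross products: d1=576.04, d2=945.12, d3=79.52, d4=-289.56
d1*d2 < 0 and d3*d4 < 0? no

No, they don't intersect


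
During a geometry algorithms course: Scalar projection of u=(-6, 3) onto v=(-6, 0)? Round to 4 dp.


u.v = 36, |v| = sqrt(36) = 6
Scalar projection = u.v / |v| = 36 / sqrt(36) = 6

6


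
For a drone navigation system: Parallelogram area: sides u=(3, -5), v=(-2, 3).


|u x v| = |3*3 - (-5)*(-2)|
= |9 - 10| = 1

1


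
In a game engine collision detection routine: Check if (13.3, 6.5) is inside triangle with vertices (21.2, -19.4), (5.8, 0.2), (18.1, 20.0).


Cross products: AB x AP = -244.02, BC x BP = -71.01, CA x CP = -230.97
All same sign? yes

Yes, inside


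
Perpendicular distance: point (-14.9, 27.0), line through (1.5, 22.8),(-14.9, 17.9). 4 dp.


|cross product| = 149.24
|line direction| = sqrt(292.97) = 17.1164
Distance = 149.24/sqrt(292.97) = 8.7191

8.7191


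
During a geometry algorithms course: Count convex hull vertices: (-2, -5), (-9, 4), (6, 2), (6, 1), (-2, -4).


Convex hull vertices (CCW): (-9, 4), (-2, -5), (6, 1), (6, 2)
Count = 4

4


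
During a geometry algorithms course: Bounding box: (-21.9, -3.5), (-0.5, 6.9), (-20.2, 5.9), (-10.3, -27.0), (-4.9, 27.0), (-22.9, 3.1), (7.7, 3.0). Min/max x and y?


x range: [-22.9, 7.7]
y range: [-27, 27]
Bounding box: (-22.9,-27) to (7.7,27)

(-22.9,-27) to (7.7,27)


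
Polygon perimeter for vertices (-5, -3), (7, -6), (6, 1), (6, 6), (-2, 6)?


Sides: (-5, -3)->(7, -6): sqrt(153) = 12.369317, (7, -6)->(6, 1): sqrt(50) = 7.071068, (6, 1)->(6, 6): sqrt(25) = 5, (6, 6)->(-2, 6): sqrt(64) = 8, (-2, 6)->(-5, -3): sqrt(90) = 9.486833
Sum = 41.927218
Perimeter = 41.9272

41.9272


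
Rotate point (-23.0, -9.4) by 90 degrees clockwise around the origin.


90° CW: (x,y) -> (y, -x)
(-23,-9.4) -> (-9.4, 23)

(-9.4, 23)


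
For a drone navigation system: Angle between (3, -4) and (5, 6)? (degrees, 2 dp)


u.v = -9, |u| = sqrt(25) = 5, |v| = sqrt(61) = 7.8102
cos(theta) = u.v/(|u||v|) = -9/sqrt(1525) = -0.230466
theta = acos(-0.230466) = 103.32 degrees

103.32 degrees


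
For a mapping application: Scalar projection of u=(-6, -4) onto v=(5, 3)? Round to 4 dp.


u.v = -42, |v| = sqrt(34) = 5.831
Scalar projection = u.v / |v| = -42 / sqrt(34) = -7.2029

-7.2029


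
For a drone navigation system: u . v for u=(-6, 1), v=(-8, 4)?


u . v = u_x*v_x + u_y*v_y = (-6)*(-8) + 1*4
= 48 + 4 = 52

52


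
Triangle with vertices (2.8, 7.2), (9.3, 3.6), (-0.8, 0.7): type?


Side lengths squared: AB^2=55.21, BC^2=110.42, CA^2=55.21
Sorted: [55.21, 55.21, 110.42]
By sides: Isosceles, By angles: Right

Isosceles, Right


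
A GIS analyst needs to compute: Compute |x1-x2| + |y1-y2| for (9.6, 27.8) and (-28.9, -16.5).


|9.6-(-28.9)| + |27.8-(-16.5)| = 38.5 + 44.3 = 82.8

82.8


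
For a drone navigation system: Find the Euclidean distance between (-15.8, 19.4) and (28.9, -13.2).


dx=44.7, dy=-32.6
d^2 = 44.7^2 + (-32.6)^2 = 3060.85
d = sqrt(3060.85) = 55.3249

55.3249


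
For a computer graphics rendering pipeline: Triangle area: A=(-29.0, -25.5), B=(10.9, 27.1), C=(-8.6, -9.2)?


Area = |x_A(y_B-y_C) + x_B(y_C-y_A) + x_C(y_A-y_B)|/2
= |(-1052.7) + 177.67 + 452.36|/2
= 422.67/2 = 211.335

211.335


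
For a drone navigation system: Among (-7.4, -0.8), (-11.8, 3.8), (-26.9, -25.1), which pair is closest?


d(P0,P1) = 6.3655, d(P0,P2) = 31.1567, d(P1,P2) = 32.6071
Closest: P0 and P1

Closest pair: (-7.4, -0.8) and (-11.8, 3.8), distance = 6.3655


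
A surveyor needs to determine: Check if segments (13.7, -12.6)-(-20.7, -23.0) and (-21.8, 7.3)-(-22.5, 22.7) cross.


Cross products: d1=-532.77, d2=4.27, d3=-1053.76, d4=-1590.8
d1*d2 < 0 and d3*d4 < 0? no

No, they don't intersect


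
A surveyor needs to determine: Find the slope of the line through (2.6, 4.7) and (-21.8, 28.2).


slope = (y2-y1)/(x2-x1) = (28.2-4.7)/((-21.8)-2.6) = 23.5/(-24.4) = -0.9631

-0.9631


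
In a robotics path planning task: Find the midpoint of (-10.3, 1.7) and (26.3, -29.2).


M = (((-10.3)+26.3)/2, (1.7+(-29.2))/2)
= (8, -13.75)

(8, -13.75)


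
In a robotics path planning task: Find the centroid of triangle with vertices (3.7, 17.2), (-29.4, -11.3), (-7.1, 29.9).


Centroid = ((x_A+x_B+x_C)/3, (y_A+y_B+y_C)/3)
= ((3.7+(-29.4)+(-7.1))/3, (17.2+(-11.3)+29.9)/3)
= (-10.9333, 11.9333)

(-10.9333, 11.9333)


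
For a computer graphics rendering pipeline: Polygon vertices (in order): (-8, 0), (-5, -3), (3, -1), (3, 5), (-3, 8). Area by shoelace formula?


Shoelace sum: ((-8)*(-3) - (-5)*0) + ((-5)*(-1) - 3*(-3)) + (3*5 - 3*(-1)) + (3*8 - (-3)*5) + ((-3)*0 - (-8)*8)
= 159
Area = |159|/2 = 79.5

79.5


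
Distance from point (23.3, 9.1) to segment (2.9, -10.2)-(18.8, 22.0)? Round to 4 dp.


Project P onto AB: t = 0.7334 (clamped to [0,1])
Closest point on segment: (14.5609, 13.4152)
Distance: 9.7464

9.7464


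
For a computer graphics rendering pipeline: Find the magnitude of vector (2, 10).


|u| = sqrt(2^2 + 10^2) = sqrt(104) = 10.198

10.198


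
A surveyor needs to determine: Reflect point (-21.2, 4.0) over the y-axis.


Reflection over y-axis: (x,y) -> (-x,y)
(-21.2, 4) -> (21.2, 4)

(21.2, 4)


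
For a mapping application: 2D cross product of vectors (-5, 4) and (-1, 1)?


u x v = u_x*v_y - u_y*v_x = (-5)*1 - 4*(-1)
= (-5) - (-4) = -1

-1


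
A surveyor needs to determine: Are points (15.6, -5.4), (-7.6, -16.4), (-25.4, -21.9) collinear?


Cross product: ((-7.6)-15.6)*((-21.9)-(-5.4)) - ((-16.4)-(-5.4))*((-25.4)-15.6)
= -68.2

No, not collinear


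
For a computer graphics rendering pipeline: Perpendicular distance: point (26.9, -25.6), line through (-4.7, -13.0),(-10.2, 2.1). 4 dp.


|cross product| = 407.86
|line direction| = sqrt(258.26) = 16.0705
Distance = 407.86/sqrt(258.26) = 25.3795

25.3795


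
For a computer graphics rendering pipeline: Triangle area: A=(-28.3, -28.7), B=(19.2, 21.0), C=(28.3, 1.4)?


Area = |x_A(y_B-y_C) + x_B(y_C-y_A) + x_C(y_A-y_B)|/2
= |(-554.68) + 577.92 + (-1406.51)|/2
= 1383.27/2 = 691.635

691.635


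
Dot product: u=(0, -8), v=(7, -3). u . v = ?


u . v = u_x*v_x + u_y*v_y = 0*7 + (-8)*(-3)
= 0 + 24 = 24

24


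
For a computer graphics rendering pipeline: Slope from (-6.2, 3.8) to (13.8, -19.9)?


slope = (y2-y1)/(x2-x1) = ((-19.9)-3.8)/(13.8-(-6.2)) = (-23.7)/20 = -1.185

-1.185


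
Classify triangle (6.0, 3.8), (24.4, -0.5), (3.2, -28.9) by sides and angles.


Side lengths squared: AB^2=357.05, BC^2=1256, CA^2=1077.13
Sorted: [357.05, 1077.13, 1256]
By sides: Scalene, By angles: Acute

Scalene, Acute


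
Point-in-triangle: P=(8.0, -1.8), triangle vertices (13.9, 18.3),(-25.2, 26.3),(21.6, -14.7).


Cross products: AB x AP = 833.11, BC x BP = 46.12, CA x CP = 349.47
All same sign? yes

Yes, inside


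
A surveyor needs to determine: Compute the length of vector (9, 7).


|u| = sqrt(9^2 + 7^2) = sqrt(130) = 11.4018

11.4018


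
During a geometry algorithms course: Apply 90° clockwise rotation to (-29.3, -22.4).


90° CW: (x,y) -> (y, -x)
(-29.3,-22.4) -> (-22.4, 29.3)

(-22.4, 29.3)


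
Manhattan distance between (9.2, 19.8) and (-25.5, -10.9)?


|9.2-(-25.5)| + |19.8-(-10.9)| = 34.7 + 30.7 = 65.4

65.4


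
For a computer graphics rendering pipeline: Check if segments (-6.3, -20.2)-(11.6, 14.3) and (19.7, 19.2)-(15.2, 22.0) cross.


Cross products: d1=250.1, d2=44.73, d3=-191.74, d4=13.63
d1*d2 < 0 and d3*d4 < 0? no

No, they don't intersect


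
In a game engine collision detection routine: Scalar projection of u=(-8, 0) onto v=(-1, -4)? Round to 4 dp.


u.v = 8, |v| = sqrt(17) = 4.1231
Scalar projection = u.v / |v| = 8 / sqrt(17) = 1.9403

1.9403


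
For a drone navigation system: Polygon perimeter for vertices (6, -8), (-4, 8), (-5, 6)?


Sides: (6, -8)->(-4, 8): sqrt(356) = 18.867962, (-4, 8)->(-5, 6): sqrt(5) = 2.236068, (-5, 6)->(6, -8): sqrt(317) = 17.804494
Sum = 38.908524
Perimeter = 38.9085

38.9085


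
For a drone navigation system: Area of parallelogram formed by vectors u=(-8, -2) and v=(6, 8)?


|u x v| = |(-8)*8 - (-2)*6|
= |(-64) - (-12)| = 52

52


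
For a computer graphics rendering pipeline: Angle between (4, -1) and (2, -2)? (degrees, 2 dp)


u.v = 10, |u| = sqrt(17) = 4.1231, |v| = sqrt(8) = 2.8284
cos(theta) = u.v/(|u||v|) = 10/sqrt(136) = 0.857493
theta = acos(0.857493) = 30.96 degrees

30.96 degrees


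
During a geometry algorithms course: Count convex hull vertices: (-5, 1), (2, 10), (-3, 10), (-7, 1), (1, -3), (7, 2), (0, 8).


Convex hull vertices (CCW): (-7, 1), (1, -3), (7, 2), (2, 10), (-3, 10)
Count = 5

5


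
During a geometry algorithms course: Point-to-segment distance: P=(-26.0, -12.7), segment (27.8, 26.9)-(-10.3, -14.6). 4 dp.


Project P onto AB: t = 1 (clamped to [0,1])
Closest point on segment: (-10.3, -14.6)
Distance: 15.8146

15.8146


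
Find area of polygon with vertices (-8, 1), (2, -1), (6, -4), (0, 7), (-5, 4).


Shoelace sum: ((-8)*(-1) - 2*1) + (2*(-4) - 6*(-1)) + (6*7 - 0*(-4)) + (0*4 - (-5)*7) + ((-5)*1 - (-8)*4)
= 108
Area = |108|/2 = 54

54


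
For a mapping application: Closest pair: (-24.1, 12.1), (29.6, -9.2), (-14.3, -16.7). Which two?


d(P0,P1) = 57.7701, d(P0,P2) = 30.4217, d(P1,P2) = 44.5361
Closest: P0 and P2

Closest pair: (-24.1, 12.1) and (-14.3, -16.7), distance = 30.4217


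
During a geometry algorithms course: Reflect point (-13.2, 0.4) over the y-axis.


Reflection over y-axis: (x,y) -> (-x,y)
(-13.2, 0.4) -> (13.2, 0.4)

(13.2, 0.4)


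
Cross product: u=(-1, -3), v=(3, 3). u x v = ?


u x v = u_x*v_y - u_y*v_x = (-1)*3 - (-3)*3
= (-3) - (-9) = 6

6


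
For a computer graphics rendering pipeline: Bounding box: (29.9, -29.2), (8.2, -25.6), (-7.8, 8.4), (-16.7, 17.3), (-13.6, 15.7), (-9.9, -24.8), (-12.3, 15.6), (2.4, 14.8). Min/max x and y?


x range: [-16.7, 29.9]
y range: [-29.2, 17.3]
Bounding box: (-16.7,-29.2) to (29.9,17.3)

(-16.7,-29.2) to (29.9,17.3)


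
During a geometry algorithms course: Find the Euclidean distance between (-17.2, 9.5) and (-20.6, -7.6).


dx=-3.4, dy=-17.1
d^2 = (-3.4)^2 + (-17.1)^2 = 303.97
d = sqrt(303.97) = 17.4347

17.4347


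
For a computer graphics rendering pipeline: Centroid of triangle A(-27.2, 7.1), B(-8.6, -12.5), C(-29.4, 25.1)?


Centroid = ((x_A+x_B+x_C)/3, (y_A+y_B+y_C)/3)
= (((-27.2)+(-8.6)+(-29.4))/3, (7.1+(-12.5)+25.1)/3)
= (-21.7333, 6.5667)

(-21.7333, 6.5667)


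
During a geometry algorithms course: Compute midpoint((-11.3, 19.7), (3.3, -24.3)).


M = (((-11.3)+3.3)/2, (19.7+(-24.3))/2)
= (-4, -2.3)

(-4, -2.3)


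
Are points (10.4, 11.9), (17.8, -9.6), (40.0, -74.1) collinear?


Cross product: (17.8-10.4)*((-74.1)-11.9) - ((-9.6)-11.9)*(40-10.4)
= 0

Yes, collinear


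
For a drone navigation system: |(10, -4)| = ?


|u| = sqrt(10^2 + (-4)^2) = sqrt(116) = 10.7703

10.7703


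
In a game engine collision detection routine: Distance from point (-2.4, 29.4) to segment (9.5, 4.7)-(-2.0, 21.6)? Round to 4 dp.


Project P onto AB: t = 1 (clamped to [0,1])
Closest point on segment: (-2, 21.6)
Distance: 7.8102

7.8102


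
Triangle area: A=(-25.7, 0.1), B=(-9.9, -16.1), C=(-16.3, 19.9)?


Area = |x_A(y_B-y_C) + x_B(y_C-y_A) + x_C(y_A-y_B)|/2
= |925.2 + (-196.02) + (-264.06)|/2
= 465.12/2 = 232.56

232.56


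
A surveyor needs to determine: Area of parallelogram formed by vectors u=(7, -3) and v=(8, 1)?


|u x v| = |7*1 - (-3)*8|
= |7 - (-24)| = 31

31


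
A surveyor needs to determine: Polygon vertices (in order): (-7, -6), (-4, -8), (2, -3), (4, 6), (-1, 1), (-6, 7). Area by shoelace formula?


Shoelace sum: ((-7)*(-8) - (-4)*(-6)) + ((-4)*(-3) - 2*(-8)) + (2*6 - 4*(-3)) + (4*1 - (-1)*6) + ((-1)*7 - (-6)*1) + ((-6)*(-6) - (-7)*7)
= 178
Area = |178|/2 = 89

89


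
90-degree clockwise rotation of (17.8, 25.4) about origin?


90° CW: (x,y) -> (y, -x)
(17.8,25.4) -> (25.4, -17.8)

(25.4, -17.8)


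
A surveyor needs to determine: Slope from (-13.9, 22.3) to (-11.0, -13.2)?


slope = (y2-y1)/(x2-x1) = ((-13.2)-22.3)/((-11)-(-13.9)) = (-35.5)/2.9 = -12.2414

-12.2414


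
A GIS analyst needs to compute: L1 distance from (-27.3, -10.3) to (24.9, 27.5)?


|(-27.3)-24.9| + |(-10.3)-27.5| = 52.2 + 37.8 = 90

90


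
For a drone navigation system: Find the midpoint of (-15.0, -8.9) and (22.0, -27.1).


M = (((-15)+22)/2, ((-8.9)+(-27.1))/2)
= (3.5, -18)

(3.5, -18)


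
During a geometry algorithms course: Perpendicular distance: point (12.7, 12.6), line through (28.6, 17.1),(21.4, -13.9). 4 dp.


|cross product| = 460.5
|line direction| = sqrt(1012.84) = 31.8251
Distance = 460.5/sqrt(1012.84) = 14.4697

14.4697


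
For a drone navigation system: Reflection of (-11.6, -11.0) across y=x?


Reflection over y=x: (x,y) -> (y,x)
(-11.6, -11) -> (-11, -11.6)

(-11, -11.6)


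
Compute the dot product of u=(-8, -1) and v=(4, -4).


u . v = u_x*v_x + u_y*v_y = (-8)*4 + (-1)*(-4)
= (-32) + 4 = -28

-28


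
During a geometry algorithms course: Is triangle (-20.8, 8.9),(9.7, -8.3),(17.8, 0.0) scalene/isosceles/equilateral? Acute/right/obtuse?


Side lengths squared: AB^2=1226.09, BC^2=134.5, CA^2=1569.17
Sorted: [134.5, 1226.09, 1569.17]
By sides: Scalene, By angles: Obtuse

Scalene, Obtuse


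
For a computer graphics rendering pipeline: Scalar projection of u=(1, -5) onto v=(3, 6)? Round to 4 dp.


u.v = -27, |v| = sqrt(45) = 6.7082
Scalar projection = u.v / |v| = -27 / sqrt(45) = -4.0249

-4.0249


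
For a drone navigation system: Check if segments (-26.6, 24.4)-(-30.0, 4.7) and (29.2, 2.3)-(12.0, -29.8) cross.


Cross products: d1=-2171.3, d2=-1941.6, d3=1174.4, d4=944.7
d1*d2 < 0 and d3*d4 < 0? no

No, they don't intersect


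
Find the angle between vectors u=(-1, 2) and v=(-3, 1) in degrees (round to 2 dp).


u.v = 5, |u| = sqrt(5) = 2.2361, |v| = sqrt(10) = 3.1623
cos(theta) = u.v/(|u||v|) = 5/sqrt(50) = 0.707107
theta = acos(0.707107) = 45 degrees

45 degrees


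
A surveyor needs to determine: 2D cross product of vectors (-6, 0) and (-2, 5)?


u x v = u_x*v_y - u_y*v_x = (-6)*5 - 0*(-2)
= (-30) - 0 = -30

-30


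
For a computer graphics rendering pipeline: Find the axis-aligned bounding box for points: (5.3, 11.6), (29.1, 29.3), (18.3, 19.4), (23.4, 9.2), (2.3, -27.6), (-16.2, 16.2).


x range: [-16.2, 29.1]
y range: [-27.6, 29.3]
Bounding box: (-16.2,-27.6) to (29.1,29.3)

(-16.2,-27.6) to (29.1,29.3)


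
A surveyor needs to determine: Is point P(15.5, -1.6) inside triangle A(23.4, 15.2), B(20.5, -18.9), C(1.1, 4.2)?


Cross products: AB x AP = -220.67, BC x BP = -220.12, CA x CP = -287.74
All same sign? yes

Yes, inside


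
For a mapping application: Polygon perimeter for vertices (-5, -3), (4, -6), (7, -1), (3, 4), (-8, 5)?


Sides: (-5, -3)->(4, -6): sqrt(90) = 9.486833, (4, -6)->(7, -1): sqrt(34) = 5.830952, (7, -1)->(3, 4): sqrt(41) = 6.403124, (3, 4)->(-8, 5): sqrt(122) = 11.045361, (-8, 5)->(-5, -3): sqrt(73) = 8.544004
Sum = 41.310274
Perimeter = 41.3103

41.3103


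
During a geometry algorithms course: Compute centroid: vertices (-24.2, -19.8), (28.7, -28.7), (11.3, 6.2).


Centroid = ((x_A+x_B+x_C)/3, (y_A+y_B+y_C)/3)
= (((-24.2)+28.7+11.3)/3, ((-19.8)+(-28.7)+6.2)/3)
= (5.2667, -14.1)

(5.2667, -14.1)


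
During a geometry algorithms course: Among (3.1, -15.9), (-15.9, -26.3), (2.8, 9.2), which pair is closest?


d(P0,P1) = 21.6601, d(P0,P2) = 25.1018, d(P1,P2) = 40.1241
Closest: P0 and P1

Closest pair: (3.1, -15.9) and (-15.9, -26.3), distance = 21.6601


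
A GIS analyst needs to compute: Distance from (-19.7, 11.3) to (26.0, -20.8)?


dx=45.7, dy=-32.1
d^2 = 45.7^2 + (-32.1)^2 = 3118.9
d = sqrt(3118.9) = 55.8471

55.8471


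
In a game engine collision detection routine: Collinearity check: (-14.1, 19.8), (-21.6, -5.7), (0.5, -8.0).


Cross product: ((-21.6)-(-14.1))*((-8)-19.8) - ((-5.7)-19.8)*(0.5-(-14.1))
= 580.8

No, not collinear


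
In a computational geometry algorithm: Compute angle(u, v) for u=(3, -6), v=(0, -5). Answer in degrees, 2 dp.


u.v = 30, |u| = sqrt(45) = 6.7082, |v| = sqrt(25) = 5
cos(theta) = u.v/(|u||v|) = 30/sqrt(1125) = 0.894427
theta = acos(0.894427) = 26.57 degrees

26.57 degrees


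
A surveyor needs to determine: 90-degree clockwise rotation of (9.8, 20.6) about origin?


90° CW: (x,y) -> (y, -x)
(9.8,20.6) -> (20.6, -9.8)

(20.6, -9.8)


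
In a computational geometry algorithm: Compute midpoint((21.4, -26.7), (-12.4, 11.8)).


M = ((21.4+(-12.4))/2, ((-26.7)+11.8)/2)
= (4.5, -7.45)

(4.5, -7.45)


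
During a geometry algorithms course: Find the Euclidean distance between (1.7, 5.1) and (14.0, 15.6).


dx=12.3, dy=10.5
d^2 = 12.3^2 + 10.5^2 = 261.54
d = sqrt(261.54) = 16.1722

16.1722


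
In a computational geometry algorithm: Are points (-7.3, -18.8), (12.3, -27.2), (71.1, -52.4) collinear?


Cross product: (12.3-(-7.3))*((-52.4)-(-18.8)) - ((-27.2)-(-18.8))*(71.1-(-7.3))
= 0

Yes, collinear


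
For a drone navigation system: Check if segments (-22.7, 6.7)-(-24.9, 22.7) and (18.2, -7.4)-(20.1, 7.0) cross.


Cross products: d1=615.75, d2=677.83, d3=-623.38, d4=-685.46
d1*d2 < 0 and d3*d4 < 0? no

No, they don't intersect


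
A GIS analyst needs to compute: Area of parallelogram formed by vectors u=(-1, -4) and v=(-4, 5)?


|u x v| = |(-1)*5 - (-4)*(-4)|
= |(-5) - 16| = 21

21


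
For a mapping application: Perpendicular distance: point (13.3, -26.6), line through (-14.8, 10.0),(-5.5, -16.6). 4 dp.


|cross product| = 407.08
|line direction| = sqrt(794.05) = 28.1789
Distance = 407.08/sqrt(794.05) = 14.4463

14.4463


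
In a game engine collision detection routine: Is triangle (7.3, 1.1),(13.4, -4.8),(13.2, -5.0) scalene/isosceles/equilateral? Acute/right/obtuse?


Side lengths squared: AB^2=72.02, BC^2=0.08, CA^2=72.02
Sorted: [0.08, 72.02, 72.02]
By sides: Isosceles, By angles: Acute

Isosceles, Acute


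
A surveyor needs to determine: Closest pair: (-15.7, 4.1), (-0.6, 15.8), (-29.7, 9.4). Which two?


d(P0,P1) = 19.1024, d(P0,P2) = 14.9696, d(P1,P2) = 29.7955
Closest: P0 and P2

Closest pair: (-15.7, 4.1) and (-29.7, 9.4), distance = 14.9696


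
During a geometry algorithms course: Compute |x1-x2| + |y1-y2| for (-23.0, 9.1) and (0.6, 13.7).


|(-23)-0.6| + |9.1-13.7| = 23.6 + 4.6 = 28.2

28.2


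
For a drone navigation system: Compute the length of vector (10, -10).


|u| = sqrt(10^2 + (-10)^2) = sqrt(200) = 14.1421

14.1421


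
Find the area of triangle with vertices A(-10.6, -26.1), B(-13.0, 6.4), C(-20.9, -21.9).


Area = |x_A(y_B-y_C) + x_B(y_C-y_A) + x_C(y_A-y_B)|/2
= |(-299.98) + (-54.6) + 679.25|/2
= 324.67/2 = 162.335

162.335


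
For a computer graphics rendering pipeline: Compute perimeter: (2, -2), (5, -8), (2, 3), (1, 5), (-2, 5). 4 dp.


Sides: (2, -2)->(5, -8): sqrt(45) = 6.708204, (5, -8)->(2, 3): sqrt(130) = 11.401754, (2, 3)->(1, 5): sqrt(5) = 2.236068, (1, 5)->(-2, 5): sqrt(9) = 3, (-2, 5)->(2, -2): sqrt(65) = 8.062258
Sum = 31.408284
Perimeter = 31.4083

31.4083


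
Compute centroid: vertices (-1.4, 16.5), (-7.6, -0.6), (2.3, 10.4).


Centroid = ((x_A+x_B+x_C)/3, (y_A+y_B+y_C)/3)
= (((-1.4)+(-7.6)+2.3)/3, (16.5+(-0.6)+10.4)/3)
= (-2.2333, 8.7667)

(-2.2333, 8.7667)


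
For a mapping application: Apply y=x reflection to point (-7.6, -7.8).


Reflection over y=x: (x,y) -> (y,x)
(-7.6, -7.8) -> (-7.8, -7.6)

(-7.8, -7.6)


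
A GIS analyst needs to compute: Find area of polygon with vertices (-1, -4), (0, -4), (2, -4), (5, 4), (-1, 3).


Shoelace sum: ((-1)*(-4) - 0*(-4)) + (0*(-4) - 2*(-4)) + (2*4 - 5*(-4)) + (5*3 - (-1)*4) + ((-1)*(-4) - (-1)*3)
= 66
Area = |66|/2 = 33

33


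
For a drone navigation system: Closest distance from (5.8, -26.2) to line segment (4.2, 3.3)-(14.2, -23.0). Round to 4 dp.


Project P onto AB: t = 1 (clamped to [0,1])
Closest point on segment: (14.2, -23)
Distance: 8.9889

8.9889


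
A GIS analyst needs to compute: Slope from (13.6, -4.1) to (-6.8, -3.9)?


slope = (y2-y1)/(x2-x1) = ((-3.9)-(-4.1))/((-6.8)-13.6) = 0.2/(-20.4) = -0.0098

-0.0098


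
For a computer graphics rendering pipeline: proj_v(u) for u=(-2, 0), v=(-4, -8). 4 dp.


u.v = 8, |v| = sqrt(80) = 8.9443
Scalar projection = u.v / |v| = 8 / sqrt(80) = 0.8944

0.8944


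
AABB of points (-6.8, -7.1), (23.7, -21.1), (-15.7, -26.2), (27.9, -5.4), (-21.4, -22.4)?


x range: [-21.4, 27.9]
y range: [-26.2, -5.4]
Bounding box: (-21.4,-26.2) to (27.9,-5.4)

(-21.4,-26.2) to (27.9,-5.4)


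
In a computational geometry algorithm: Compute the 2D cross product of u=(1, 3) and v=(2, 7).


u x v = u_x*v_y - u_y*v_x = 1*7 - 3*2
= 7 - 6 = 1

1


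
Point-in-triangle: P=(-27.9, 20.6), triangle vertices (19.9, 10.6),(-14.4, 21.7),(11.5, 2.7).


Cross products: AB x AP = 187.58, BC x BP = -284.99, CA x CP = 461.62
All same sign? no

No, outside


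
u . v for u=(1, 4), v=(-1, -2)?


u . v = u_x*v_x + u_y*v_y = 1*(-1) + 4*(-2)
= (-1) + (-8) = -9

-9


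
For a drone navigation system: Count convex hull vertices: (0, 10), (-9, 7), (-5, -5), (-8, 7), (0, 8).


Convex hull vertices (CCW): (-9, 7), (-5, -5), (0, 8), (0, 10)
Count = 4

4


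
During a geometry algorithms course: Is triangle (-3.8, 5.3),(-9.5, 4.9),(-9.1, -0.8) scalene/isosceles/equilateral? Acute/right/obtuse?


Side lengths squared: AB^2=32.65, BC^2=32.65, CA^2=65.3
Sorted: [32.65, 32.65, 65.3]
By sides: Isosceles, By angles: Right

Isosceles, Right


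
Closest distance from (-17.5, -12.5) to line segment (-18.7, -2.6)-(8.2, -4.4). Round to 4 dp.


Project P onto AB: t = 0.0689 (clamped to [0,1])
Closest point on segment: (-16.8458, -2.7241)
Distance: 9.7978

9.7978


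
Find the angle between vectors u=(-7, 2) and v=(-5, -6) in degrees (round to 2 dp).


u.v = 23, |u| = sqrt(53) = 7.2801, |v| = sqrt(61) = 7.8102
cos(theta) = u.v/(|u||v|) = 23/sqrt(3233) = 0.404506
theta = acos(0.404506) = 66.14 degrees

66.14 degrees


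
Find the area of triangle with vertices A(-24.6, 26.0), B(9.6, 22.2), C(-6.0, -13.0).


Area = |x_A(y_B-y_C) + x_B(y_C-y_A) + x_C(y_A-y_B)|/2
= |(-865.92) + (-374.4) + (-22.8)|/2
= 1263.12/2 = 631.56

631.56


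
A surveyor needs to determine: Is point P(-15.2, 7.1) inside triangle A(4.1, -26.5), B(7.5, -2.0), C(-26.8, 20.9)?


Cross products: AB x AP = 587.09, BC x BP = 207.7, CA x CP = 123.42
All same sign? yes

Yes, inside


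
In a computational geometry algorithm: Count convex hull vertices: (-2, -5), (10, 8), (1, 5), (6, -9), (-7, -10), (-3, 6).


Convex hull vertices (CCW): (-7, -10), (6, -9), (10, 8), (-3, 6)
Count = 4

4


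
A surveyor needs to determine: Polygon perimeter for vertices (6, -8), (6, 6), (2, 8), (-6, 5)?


Sides: (6, -8)->(6, 6): sqrt(196) = 14, (6, 6)->(2, 8): sqrt(20) = 4.472136, (2, 8)->(-6, 5): sqrt(73) = 8.544004, (-6, 5)->(6, -8): sqrt(313) = 17.691806
Sum = 44.707946
Perimeter = 44.7079

44.7079


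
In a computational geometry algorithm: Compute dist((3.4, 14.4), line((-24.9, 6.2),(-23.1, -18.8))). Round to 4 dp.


|cross product| = 722.26
|line direction| = sqrt(628.24) = 25.0647
Distance = 722.26/sqrt(628.24) = 28.8158

28.8158


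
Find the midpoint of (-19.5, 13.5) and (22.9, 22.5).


M = (((-19.5)+22.9)/2, (13.5+22.5)/2)
= (1.7, 18)

(1.7, 18)


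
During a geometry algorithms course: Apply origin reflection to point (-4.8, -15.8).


Reflection over origin: (x,y) -> (-x,-y)
(-4.8, -15.8) -> (4.8, 15.8)

(4.8, 15.8)


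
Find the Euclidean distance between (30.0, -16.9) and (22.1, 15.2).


dx=-7.9, dy=32.1
d^2 = (-7.9)^2 + 32.1^2 = 1092.82
d = sqrt(1092.82) = 33.0578

33.0578


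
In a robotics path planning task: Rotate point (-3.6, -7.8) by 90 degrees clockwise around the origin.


90° CW: (x,y) -> (y, -x)
(-3.6,-7.8) -> (-7.8, 3.6)

(-7.8, 3.6)


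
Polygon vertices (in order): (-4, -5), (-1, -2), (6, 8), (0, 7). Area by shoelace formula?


Shoelace sum: ((-4)*(-2) - (-1)*(-5)) + ((-1)*8 - 6*(-2)) + (6*7 - 0*8) + (0*(-5) - (-4)*7)
= 77
Area = |77|/2 = 38.5

38.5


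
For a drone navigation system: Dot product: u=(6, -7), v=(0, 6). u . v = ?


u . v = u_x*v_x + u_y*v_y = 6*0 + (-7)*6
= 0 + (-42) = -42

-42


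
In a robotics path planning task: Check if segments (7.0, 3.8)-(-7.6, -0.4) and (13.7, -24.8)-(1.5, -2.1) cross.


Cross products: d1=-196.83, d2=185.83, d3=445.7, d4=63.04
d1*d2 < 0 and d3*d4 < 0? no

No, they don't intersect


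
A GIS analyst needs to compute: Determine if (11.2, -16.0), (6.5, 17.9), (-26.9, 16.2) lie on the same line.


Cross product: (6.5-11.2)*(16.2-(-16)) - (17.9-(-16))*((-26.9)-11.2)
= 1140.25

No, not collinear


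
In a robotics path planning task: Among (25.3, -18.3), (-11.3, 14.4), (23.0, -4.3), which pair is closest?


d(P0,P1) = 49.08, d(P0,P2) = 14.1877, d(P1,P2) = 39.0664
Closest: P0 and P2

Closest pair: (25.3, -18.3) and (23.0, -4.3), distance = 14.1877


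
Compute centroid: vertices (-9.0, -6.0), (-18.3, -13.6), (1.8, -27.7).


Centroid = ((x_A+x_B+x_C)/3, (y_A+y_B+y_C)/3)
= (((-9)+(-18.3)+1.8)/3, ((-6)+(-13.6)+(-27.7))/3)
= (-8.5, -15.7667)

(-8.5, -15.7667)


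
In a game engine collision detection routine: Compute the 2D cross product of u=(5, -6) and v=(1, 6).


u x v = u_x*v_y - u_y*v_x = 5*6 - (-6)*1
= 30 - (-6) = 36

36


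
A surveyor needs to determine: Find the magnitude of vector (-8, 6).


|u| = sqrt((-8)^2 + 6^2) = sqrt(100) = 10

10


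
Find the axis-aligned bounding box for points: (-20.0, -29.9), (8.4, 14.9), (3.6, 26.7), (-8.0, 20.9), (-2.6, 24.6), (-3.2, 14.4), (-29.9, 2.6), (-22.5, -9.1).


x range: [-29.9, 8.4]
y range: [-29.9, 26.7]
Bounding box: (-29.9,-29.9) to (8.4,26.7)

(-29.9,-29.9) to (8.4,26.7)


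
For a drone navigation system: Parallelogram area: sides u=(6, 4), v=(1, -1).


|u x v| = |6*(-1) - 4*1|
= |(-6) - 4| = 10

10


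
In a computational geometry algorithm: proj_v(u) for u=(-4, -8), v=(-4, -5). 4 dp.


u.v = 56, |v| = sqrt(41) = 6.4031
Scalar projection = u.v / |v| = 56 / sqrt(41) = 8.7457

8.7457


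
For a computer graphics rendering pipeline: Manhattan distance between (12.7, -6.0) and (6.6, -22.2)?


|12.7-6.6| + |(-6)-(-22.2)| = 6.1 + 16.2 = 22.3

22.3


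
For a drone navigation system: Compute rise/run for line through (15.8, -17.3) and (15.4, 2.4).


slope = (y2-y1)/(x2-x1) = (2.4-(-17.3))/(15.4-15.8) = 19.7/(-0.4) = -49.25

-49.25


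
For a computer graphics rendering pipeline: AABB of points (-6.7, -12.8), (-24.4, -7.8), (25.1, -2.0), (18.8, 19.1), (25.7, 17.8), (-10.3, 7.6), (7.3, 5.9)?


x range: [-24.4, 25.7]
y range: [-12.8, 19.1]
Bounding box: (-24.4,-12.8) to (25.7,19.1)

(-24.4,-12.8) to (25.7,19.1)


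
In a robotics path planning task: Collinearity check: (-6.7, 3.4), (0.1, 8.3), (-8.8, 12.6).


Cross product: (0.1-(-6.7))*(12.6-3.4) - (8.3-3.4)*((-8.8)-(-6.7))
= 72.85

No, not collinear


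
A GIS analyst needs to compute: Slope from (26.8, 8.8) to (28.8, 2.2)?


slope = (y2-y1)/(x2-x1) = (2.2-8.8)/(28.8-26.8) = (-6.6)/2 = -3.3

-3.3


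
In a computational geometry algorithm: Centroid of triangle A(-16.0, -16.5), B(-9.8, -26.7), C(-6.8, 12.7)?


Centroid = ((x_A+x_B+x_C)/3, (y_A+y_B+y_C)/3)
= (((-16)+(-9.8)+(-6.8))/3, ((-16.5)+(-26.7)+12.7)/3)
= (-10.8667, -10.1667)

(-10.8667, -10.1667)


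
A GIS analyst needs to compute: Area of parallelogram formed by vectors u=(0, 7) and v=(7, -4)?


|u x v| = |0*(-4) - 7*7|
= |0 - 49| = 49

49


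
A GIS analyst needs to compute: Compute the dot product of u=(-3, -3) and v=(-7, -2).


u . v = u_x*v_x + u_y*v_y = (-3)*(-7) + (-3)*(-2)
= 21 + 6 = 27

27


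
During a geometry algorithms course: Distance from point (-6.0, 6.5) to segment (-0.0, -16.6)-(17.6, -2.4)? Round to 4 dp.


Project P onto AB: t = 0.4349 (clamped to [0,1])
Closest point on segment: (7.6547, -10.4241)
Distance: 21.7457

21.7457


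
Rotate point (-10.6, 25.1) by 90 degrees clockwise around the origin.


90° CW: (x,y) -> (y, -x)
(-10.6,25.1) -> (25.1, 10.6)

(25.1, 10.6)


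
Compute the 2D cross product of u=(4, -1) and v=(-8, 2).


u x v = u_x*v_y - u_y*v_x = 4*2 - (-1)*(-8)
= 8 - 8 = 0

0


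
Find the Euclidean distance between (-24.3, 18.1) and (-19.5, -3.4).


dx=4.8, dy=-21.5
d^2 = 4.8^2 + (-21.5)^2 = 485.29
d = sqrt(485.29) = 22.0293

22.0293


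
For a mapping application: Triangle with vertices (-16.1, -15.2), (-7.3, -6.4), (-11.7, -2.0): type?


Side lengths squared: AB^2=154.88, BC^2=38.72, CA^2=193.6
Sorted: [38.72, 154.88, 193.6]
By sides: Scalene, By angles: Right

Scalene, Right


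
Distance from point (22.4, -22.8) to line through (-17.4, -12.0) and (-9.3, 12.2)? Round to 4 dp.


|cross product| = 1050.64
|line direction| = sqrt(651.25) = 25.5196
Distance = 1050.64/sqrt(651.25) = 41.1699

41.1699


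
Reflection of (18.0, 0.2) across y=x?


Reflection over y=x: (x,y) -> (y,x)
(18, 0.2) -> (0.2, 18)

(0.2, 18)


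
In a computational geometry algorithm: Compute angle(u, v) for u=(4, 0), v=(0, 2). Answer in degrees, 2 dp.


u.v = 0, |u| = sqrt(16) = 4, |v| = sqrt(4) = 2
cos(theta) = u.v/(|u||v|) = 0/sqrt(64) = 0
theta = acos(0) = 90 degrees

90 degrees
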